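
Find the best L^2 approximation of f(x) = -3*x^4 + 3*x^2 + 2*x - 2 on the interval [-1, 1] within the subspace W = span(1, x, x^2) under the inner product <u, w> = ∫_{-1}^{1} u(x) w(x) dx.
g(x) = 3*x^2/7 + 2*x - 61/35

The best approximation g ∈ W is the orthogonal projection of f onto W. Writing g = a_0 + a_1 x + a_2 x^2, the coefficients solve the normal equations G · a = b where
  G_{ij} = <φ_i, φ_j> and b_i = <f, φ_i>, with φ_0 = 1, φ_1 = x, φ_2 = x^2.
G =
  [2, 0, 2/3]
  [0, 2/3, 0]
  [2/3, 0, 2/5],
b = (-16/5, 4/3, -104/105).
Solving gives a_0 = -61/35, a_1 = 2, a_2 = 3/7, so
  g(x) = 3*x^2/7 + 2*x - 61/35.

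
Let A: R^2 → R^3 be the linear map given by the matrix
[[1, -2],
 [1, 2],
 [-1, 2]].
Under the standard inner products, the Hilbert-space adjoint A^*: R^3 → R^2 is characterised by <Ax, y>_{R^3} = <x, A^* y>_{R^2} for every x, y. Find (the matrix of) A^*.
A^* = A^T =
[[1, 1, -1],
 [-2, 2, 2]]

For real matrices with standard dot products, the defining identity <Ax, y> = <x, A^* y> gives (Ax)^T y = x^T (A^*) y, i.e. x^T A^T y = x^T (A^*) y. Since this holds for all x, y, we must have A^* = A^T. Therefore
A^* =
[[1, 1, -1],
 [-2, 2, 2]].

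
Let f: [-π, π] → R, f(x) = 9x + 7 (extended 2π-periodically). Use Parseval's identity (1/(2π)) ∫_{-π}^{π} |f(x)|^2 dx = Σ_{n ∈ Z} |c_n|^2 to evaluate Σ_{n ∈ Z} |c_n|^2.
Σ |c_n|^2 = 27π^2 + 49

Expand and integrate term by term over [-π, π]:
  ∫ (9x)^2 dx = 81·(2π^3/3); ∫ 2·9·(7)·x dx = 0 (odd integrand); ∫ 7^2 dx = 49·2π.
So (1/(2π)) ∫_{-π}^{π} (9x + 7)^2 dx = 81π^2/3 + 49 = 27π^2 + 49.
Parseval ⇒ Σ |c_n|^2 = 27π^2 + 49.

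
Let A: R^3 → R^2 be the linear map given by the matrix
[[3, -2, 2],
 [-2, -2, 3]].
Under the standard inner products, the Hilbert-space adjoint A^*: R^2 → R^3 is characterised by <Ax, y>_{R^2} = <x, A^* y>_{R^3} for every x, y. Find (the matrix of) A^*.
A^* = A^T =
[[3, -2],
 [-2, -2],
 [2, 3]]

For real matrices with standard dot products, the defining identity <Ax, y> = <x, A^* y> gives (Ax)^T y = x^T (A^*) y, i.e. x^T A^T y = x^T (A^*) y. Since this holds for all x, y, we must have A^* = A^T. Therefore
A^* =
[[3, -2],
 [-2, -2],
 [2, 3]].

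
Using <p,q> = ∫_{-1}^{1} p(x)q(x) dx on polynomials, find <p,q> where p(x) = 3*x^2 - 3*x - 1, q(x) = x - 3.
<p,q> = -2

Expand the product: p(x)·q(x) = 3*x^3 - 12*x^2 + 8*x + 3.
∫_{-1}^{1} of each monomial x^k gives [2/(k+1) if k even, 0 if k odd]. Integrating term-by-term (or equivalently evaluating the antiderivative F(x) = 3*x^4/4 - 4*x^3 + 4*x^2 + 3*x at the endpoints):
  F(1) − F(−1) = 15/4 − (23/4) = -2.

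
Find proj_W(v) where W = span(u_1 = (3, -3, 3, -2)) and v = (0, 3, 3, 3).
proj_W(v) = (-18/31, 18/31, -18/31, 12/31)

Set up U = [u_1 | ... | u_1] ∈ R^(4×1). The projector onto W = col(U) is P = U (U^T U)^(-1) U^T.
Compute U^T U =
  [31],
and U^T v = (-6).
Solve U^T U · c = U^T v for the coefficients: c = (-6/31). The projection is proj_W(v) = U c.
Check: (v - proj_W(v)) · u_1 = 0  (should be 0).
Result: proj_W(v) = (-18/31, 18/31, -18/31, 12/31).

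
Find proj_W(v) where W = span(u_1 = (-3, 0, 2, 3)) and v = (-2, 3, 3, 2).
proj_W(v) = (-27/11, 0, 18/11, 27/11)

Set up U = [u_1 | ... | u_1] ∈ R^(4×1). The projector onto W = col(U) is P = U (U^T U)^(-1) U^T.
Compute U^T U =
  [22],
and U^T v = (18).
Solve U^T U · c = U^T v for the coefficients: c = (9/11). The projection is proj_W(v) = U c.
Check: (v - proj_W(v)) · u_1 = 0  (should be 0).
Result: proj_W(v) = (-27/11, 0, 18/11, 27/11).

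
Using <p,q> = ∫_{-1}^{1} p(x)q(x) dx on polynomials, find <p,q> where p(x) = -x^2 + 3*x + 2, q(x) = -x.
<p,q> = -2

Expand the product: p(x)·q(x) = x^3 - 3*x^2 - 2*x.
∫_{-1}^{1} of each monomial x^k gives [2/(k+1) if k even, 0 if k odd]. Integrating term-by-term (or equivalently evaluating the antiderivative F(x) = x^4/4 - x^3 - x^2 at the endpoints):
  F(1) − F(−1) = -7/4 − (1/4) = -2.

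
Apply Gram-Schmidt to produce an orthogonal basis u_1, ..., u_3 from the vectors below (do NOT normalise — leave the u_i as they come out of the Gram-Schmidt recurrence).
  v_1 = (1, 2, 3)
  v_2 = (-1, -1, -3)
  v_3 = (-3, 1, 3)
Orthogonal basis:
  u_1 = (1, 2, 3)
  u_2 = (-1/7, 5/7, -3/7)
  u_3 = (-18/5, 0, 6/5)

Apply the Gram-Schmidt recurrence
  u_1 = v_1
  u_i = v_i − Σ_{j<i} ((v_i · u_j) / (u_j · u_j)) · u_j.

Step by step this gives:
  u_1 = (1, 2, 3)
  u_2 = (-1/7, 5/7, -3/7)
  u_3 = (-18/5, 0, 6/5)

Orthogonality check:
  u_2 · u_1 = 0 (should be 0)
  u_3 · u_1 = 0 (should be 0)
  u_3 · u_2 = 0 (should be 0)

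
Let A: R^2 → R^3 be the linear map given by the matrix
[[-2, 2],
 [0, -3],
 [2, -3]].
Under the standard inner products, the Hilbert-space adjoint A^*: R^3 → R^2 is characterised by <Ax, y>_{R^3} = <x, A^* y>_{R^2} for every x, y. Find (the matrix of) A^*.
A^* = A^T =
[[-2, 0, 2],
 [2, -3, -3]]

For real matrices with standard dot products, the defining identity <Ax, y> = <x, A^* y> gives (Ax)^T y = x^T (A^*) y, i.e. x^T A^T y = x^T (A^*) y. Since this holds for all x, y, we must have A^* = A^T. Therefore
A^* =
[[-2, 0, 2],
 [2, -3, -3]].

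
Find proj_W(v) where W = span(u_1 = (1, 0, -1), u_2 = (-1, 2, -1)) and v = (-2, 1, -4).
proj_W(v) = (-1/3, 8/3, -7/3)

Set up U = [u_1 | ... | u_2] ∈ R^(3×2). The projector onto W = col(U) is P = U (U^T U)^(-1) U^T.
Compute U^T U =
  [2, 0]
  [0, 6],
and U^T v = (2, 8).
Solve U^T U · c = U^T v for the coefficients: c = (1, 4/3). The projection is proj_W(v) = U c.
Check: (v - proj_W(v)) · u_1 = 0  (should be 0).
Check: (v - proj_W(v)) · u_2 = 0  (should be 0).
Result: proj_W(v) = (-1/3, 8/3, -7/3).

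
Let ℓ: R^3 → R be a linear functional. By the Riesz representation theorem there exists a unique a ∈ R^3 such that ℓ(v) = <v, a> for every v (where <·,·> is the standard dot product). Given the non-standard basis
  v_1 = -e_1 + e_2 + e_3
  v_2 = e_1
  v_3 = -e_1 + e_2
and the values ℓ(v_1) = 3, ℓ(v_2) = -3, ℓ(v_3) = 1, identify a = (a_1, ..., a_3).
a = (-3, -2, 2)

Write a = (a_1, ..., a_3) in the standard basis. For each basis vector v_i, ℓ(v_i) = <v_i, a> is a linear equation in the a_j's. Collect the n equations into a matrix system V a = ℓ, where row i of V is v_i (expressed in the standard basis). Since V is invertible (lower-triangular with 1s on the diagonal, up to permutation), solve by back-substitution:
  V =
[[-1, 1, 1],
 [1, 0, 0],
 [-1, 1, 0]]
  V a = (3, -3, 1)
Solving gives a = (-3, -2, 2).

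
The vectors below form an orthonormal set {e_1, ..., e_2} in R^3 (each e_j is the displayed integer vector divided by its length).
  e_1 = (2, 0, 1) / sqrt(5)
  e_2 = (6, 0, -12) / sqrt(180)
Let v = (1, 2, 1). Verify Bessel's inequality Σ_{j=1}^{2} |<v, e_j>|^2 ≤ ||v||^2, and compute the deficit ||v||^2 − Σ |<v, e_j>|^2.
Σ |<v, e_j>|^2 = 2; ||v||^2 = 6; deficit = 4

Write each e_j = u_j / sqrt(<u_j, u_j>) where u_j is the displayed integer vector. Then <v, e_j> = <v, u_j> / sqrt(<u_j, u_j>), so |<v, e_j>|^2 = <v, u_j>^2 / <u_j, u_j>.
Coefficients: <v, e_1> = 3/sqrt(5), <v, e_2> = -6/sqrt(180).
Square and sum: Σ |<v, e_j>|^2 = 2.
Compute ||v||^2 = v·v = 6.
Deficit = 6 − 2 = 4 ≥ 0, confirming Bessel's inequality. (The deficit equals ||v − Σ <v,e_j> e_j||^2, the squared distance from v to span{e_j}.)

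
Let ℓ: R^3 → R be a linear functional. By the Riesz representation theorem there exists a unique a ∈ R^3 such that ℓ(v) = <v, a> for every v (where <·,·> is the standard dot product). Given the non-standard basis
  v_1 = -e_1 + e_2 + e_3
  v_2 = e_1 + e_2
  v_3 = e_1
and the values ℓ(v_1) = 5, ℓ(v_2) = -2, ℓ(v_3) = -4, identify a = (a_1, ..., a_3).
a = (-4, 2, -1)

Write a = (a_1, ..., a_3) in the standard basis. For each basis vector v_i, ℓ(v_i) = <v_i, a> is a linear equation in the a_j's. Collect the n equations into a matrix system V a = ℓ, where row i of V is v_i (expressed in the standard basis). Since V is invertible (lower-triangular with 1s on the diagonal, up to permutation), solve by back-substitution:
  V =
[[-1, 1, 1],
 [1, 1, 0],
 [1, 0, 0]]
  V a = (5, -2, -4)
Solving gives a = (-4, 2, -1).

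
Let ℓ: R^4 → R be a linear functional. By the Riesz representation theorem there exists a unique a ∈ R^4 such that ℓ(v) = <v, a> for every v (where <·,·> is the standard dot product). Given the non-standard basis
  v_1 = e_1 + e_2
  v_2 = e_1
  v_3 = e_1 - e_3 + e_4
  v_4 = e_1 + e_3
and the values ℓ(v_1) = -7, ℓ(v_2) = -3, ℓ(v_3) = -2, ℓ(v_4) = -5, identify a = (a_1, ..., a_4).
a = (-3, -4, -2, -1)

Write a = (a_1, ..., a_4) in the standard basis. For each basis vector v_i, ℓ(v_i) = <v_i, a> is a linear equation in the a_j's. Collect the n equations into a matrix system V a = ℓ, where row i of V is v_i (expressed in the standard basis). Since V is invertible (lower-triangular with 1s on the diagonal, up to permutation), solve by back-substitution:
  V =
[[1, 1, 0, 0],
 [1, 0, 0, 0],
 [1, 0, -1, 1],
 [1, 0, 1, 0]]
  V a = (-7, -3, -2, -5)
Solving gives a = (-3, -4, -2, -1).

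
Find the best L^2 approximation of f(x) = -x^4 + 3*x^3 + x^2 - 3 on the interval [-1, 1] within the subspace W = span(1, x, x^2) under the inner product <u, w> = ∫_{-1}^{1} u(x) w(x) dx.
g(x) = x^2/7 + 9*x/5 - 102/35

The best approximation g ∈ W is the orthogonal projection of f onto W. Writing g = a_0 + a_1 x + a_2 x^2, the coefficients solve the normal equations G · a = b where
  G_{ij} = <φ_i, φ_j> and b_i = <f, φ_i>, with φ_0 = 1, φ_1 = x, φ_2 = x^2.
G =
  [2, 0, 2/3]
  [0, 2/3, 0]
  [2/3, 0, 2/5],
b = (-86/15, 6/5, -66/35).
Solving gives a_0 = -102/35, a_1 = 9/5, a_2 = 1/7, so
  g(x) = x^2/7 + 9*x/5 - 102/35.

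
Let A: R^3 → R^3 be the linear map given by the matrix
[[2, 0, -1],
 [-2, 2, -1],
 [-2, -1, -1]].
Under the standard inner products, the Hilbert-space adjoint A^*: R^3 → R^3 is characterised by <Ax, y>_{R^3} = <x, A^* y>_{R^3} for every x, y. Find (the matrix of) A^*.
A^* = A^T =
[[2, -2, -2],
 [0, 2, -1],
 [-1, -1, -1]]

For real matrices with standard dot products, the defining identity <Ax, y> = <x, A^* y> gives (Ax)^T y = x^T (A^*) y, i.e. x^T A^T y = x^T (A^*) y. Since this holds for all x, y, we must have A^* = A^T. Therefore
A^* =
[[2, -2, -2],
 [0, 2, -1],
 [-1, -1, -1]].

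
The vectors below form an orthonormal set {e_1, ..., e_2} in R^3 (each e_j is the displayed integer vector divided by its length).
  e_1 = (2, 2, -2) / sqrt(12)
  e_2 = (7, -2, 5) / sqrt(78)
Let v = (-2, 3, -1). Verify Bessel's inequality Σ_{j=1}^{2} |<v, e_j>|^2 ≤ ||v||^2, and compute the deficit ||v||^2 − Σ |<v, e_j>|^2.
Σ |<v, e_j>|^2 = 243/26; ||v||^2 = 14; deficit = 121/26

Write each e_j = u_j / sqrt(<u_j, u_j>) where u_j is the displayed integer vector. Then <v, e_j> = <v, u_j> / sqrt(<u_j, u_j>), so |<v, e_j>|^2 = <v, u_j>^2 / <u_j, u_j>.
Coefficients: <v, e_1> = 4/sqrt(12), <v, e_2> = -25/sqrt(78).
Square and sum: Σ |<v, e_j>|^2 = 243/26.
Compute ||v||^2 = v·v = 14.
Deficit = 14 − 243/26 = 121/26 ≥ 0, confirming Bessel's inequality. (The deficit equals ||v − Σ <v,e_j> e_j||^2, the squared distance from v to span{e_j}.)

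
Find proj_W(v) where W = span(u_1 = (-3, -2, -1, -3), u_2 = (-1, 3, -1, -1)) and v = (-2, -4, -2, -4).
proj_W(v) = (-36/11, -208/55, -4/5, -36/11)

Set up U = [u_1 | ... | u_2] ∈ R^(4×2). The projector onto W = col(U) is P = U (U^T U)^(-1) U^T.
Compute U^T U =
  [23, 1]
  [1, 12],
and U^T v = (28, -4).
Solve U^T U · c = U^T v for the coefficients: c = (68/55, -24/55). The projection is proj_W(v) = U c.
Check: (v - proj_W(v)) · u_1 = 0  (should be 0).
Check: (v - proj_W(v)) · u_2 = 0  (should be 0).
Result: proj_W(v) = (-36/11, -208/55, -4/5, -36/11).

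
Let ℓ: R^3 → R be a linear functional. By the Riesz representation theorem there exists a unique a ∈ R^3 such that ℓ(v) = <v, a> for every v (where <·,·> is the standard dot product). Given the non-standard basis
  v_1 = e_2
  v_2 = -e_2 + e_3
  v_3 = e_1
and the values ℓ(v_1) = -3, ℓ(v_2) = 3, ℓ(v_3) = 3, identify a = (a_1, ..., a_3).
a = (3, -3, 0)

Write a = (a_1, ..., a_3) in the standard basis. For each basis vector v_i, ℓ(v_i) = <v_i, a> is a linear equation in the a_j's. Collect the n equations into a matrix system V a = ℓ, where row i of V is v_i (expressed in the standard basis). Since V is invertible (lower-triangular with 1s on the diagonal, up to permutation), solve by back-substitution:
  V =
[[0, 1, 0],
 [0, -1, 1],
 [1, 0, 0]]
  V a = (-3, 3, 3)
Solving gives a = (3, -3, 0).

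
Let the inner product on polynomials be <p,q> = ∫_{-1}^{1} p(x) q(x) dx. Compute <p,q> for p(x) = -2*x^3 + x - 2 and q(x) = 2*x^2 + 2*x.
<p,q> = -44/15

Expand the product: p(x)·q(x) = -4*x^5 - 4*x^4 + 2*x^3 - 2*x^2 - 4*x.
∫_{-1}^{1} of each monomial x^k gives [2/(k+1) if k even, 0 if k odd]. Integrating term-by-term (or equivalently evaluating the antiderivative F(x) = -2*x^6/3 - 4*x^5/5 + x^4/2 - 2*x^3/3 - 2*x^2 at the endpoints):
  F(1) − F(−1) = -109/30 − (-7/10) = -44/15.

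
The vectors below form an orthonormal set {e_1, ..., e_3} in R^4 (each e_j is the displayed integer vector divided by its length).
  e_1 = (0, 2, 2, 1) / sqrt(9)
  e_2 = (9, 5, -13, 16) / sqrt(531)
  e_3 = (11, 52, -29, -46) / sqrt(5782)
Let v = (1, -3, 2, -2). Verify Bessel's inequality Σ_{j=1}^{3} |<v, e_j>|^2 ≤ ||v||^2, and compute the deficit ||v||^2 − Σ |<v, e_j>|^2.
Σ |<v, e_j>|^2 = 1139/98; ||v||^2 = 18; deficit = 625/98

Write each e_j = u_j / sqrt(<u_j, u_j>) where u_j is the displayed integer vector. Then <v, e_j> = <v, u_j> / sqrt(<u_j, u_j>), so |<v, e_j>|^2 = <v, u_j>^2 / <u_j, u_j>.
Coefficients: <v, e_1> = -4/sqrt(9), <v, e_2> = -64/sqrt(531), <v, e_3> = -111/sqrt(5782).
Square and sum: Σ |<v, e_j>|^2 = 1139/98.
Compute ||v||^2 = v·v = 18.
Deficit = 18 − 1139/98 = 625/98 ≥ 0, confirming Bessel's inequality. (The deficit equals ||v − Σ <v,e_j> e_j||^2, the squared distance from v to span{e_j}.)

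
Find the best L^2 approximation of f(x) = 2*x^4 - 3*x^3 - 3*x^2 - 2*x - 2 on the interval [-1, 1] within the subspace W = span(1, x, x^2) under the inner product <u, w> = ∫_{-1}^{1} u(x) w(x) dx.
g(x) = -9*x^2/7 - 19*x/5 - 76/35

The best approximation g ∈ W is the orthogonal projection of f onto W. Writing g = a_0 + a_1 x + a_2 x^2, the coefficients solve the normal equations G · a = b where
  G_{ij} = <φ_i, φ_j> and b_i = <f, φ_i>, with φ_0 = 1, φ_1 = x, φ_2 = x^2.
G =
  [2, 0, 2/3]
  [0, 2/3, 0]
  [2/3, 0, 2/5],
b = (-26/5, -38/15, -206/105).
Solving gives a_0 = -76/35, a_1 = -19/5, a_2 = -9/7, so
  g(x) = -9*x^2/7 - 19*x/5 - 76/35.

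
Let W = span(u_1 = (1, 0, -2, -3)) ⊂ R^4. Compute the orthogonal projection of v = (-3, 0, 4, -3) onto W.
proj_W(v) = (-1/7, 0, 2/7, 3/7)

Set up U = [u_1 | ... | u_1] ∈ R^(4×1). The projector onto W = col(U) is P = U (U^T U)^(-1) U^T.
Compute U^T U =
  [14],
and U^T v = (-2).
Solve U^T U · c = U^T v for the coefficients: c = (-1/7). The projection is proj_W(v) = U c.
Check: (v - proj_W(v)) · u_1 = 0  (should be 0).
Result: proj_W(v) = (-1/7, 0, 2/7, 3/7).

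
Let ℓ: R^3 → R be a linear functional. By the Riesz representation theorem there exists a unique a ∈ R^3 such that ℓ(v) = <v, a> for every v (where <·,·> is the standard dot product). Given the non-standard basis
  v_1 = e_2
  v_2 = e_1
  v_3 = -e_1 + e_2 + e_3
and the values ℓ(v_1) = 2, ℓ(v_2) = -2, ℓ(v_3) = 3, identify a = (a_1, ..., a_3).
a = (-2, 2, -1)

Write a = (a_1, ..., a_3) in the standard basis. For each basis vector v_i, ℓ(v_i) = <v_i, a> is a linear equation in the a_j's. Collect the n equations into a matrix system V a = ℓ, where row i of V is v_i (expressed in the standard basis). Since V is invertible (lower-triangular with 1s on the diagonal, up to permutation), solve by back-substitution:
  V =
[[0, 1, 0],
 [1, 0, 0],
 [-1, 1, 1]]
  V a = (2, -2, 3)
Solving gives a = (-2, 2, -1).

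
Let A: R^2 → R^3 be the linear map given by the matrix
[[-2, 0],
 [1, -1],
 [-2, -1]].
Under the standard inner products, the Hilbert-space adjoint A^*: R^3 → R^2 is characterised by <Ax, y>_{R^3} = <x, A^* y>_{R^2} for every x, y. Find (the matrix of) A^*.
A^* = A^T =
[[-2, 1, -2],
 [0, -1, -1]]

For real matrices with standard dot products, the defining identity <Ax, y> = <x, A^* y> gives (Ax)^T y = x^T (A^*) y, i.e. x^T A^T y = x^T (A^*) y. Since this holds for all x, y, we must have A^* = A^T. Therefore
A^* =
[[-2, 1, -2],
 [0, -1, -1]].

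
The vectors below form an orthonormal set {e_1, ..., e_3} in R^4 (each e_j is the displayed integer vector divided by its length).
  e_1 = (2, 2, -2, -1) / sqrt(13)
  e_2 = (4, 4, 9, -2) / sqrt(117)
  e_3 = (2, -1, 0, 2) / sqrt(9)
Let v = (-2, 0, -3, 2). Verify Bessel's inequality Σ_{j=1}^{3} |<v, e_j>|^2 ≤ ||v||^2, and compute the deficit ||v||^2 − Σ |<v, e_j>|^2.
Σ |<v, e_j>|^2 = 13; ||v||^2 = 17; deficit = 4

Write each e_j = u_j / sqrt(<u_j, u_j>) where u_j is the displayed integer vector. Then <v, e_j> = <v, u_j> / sqrt(<u_j, u_j>), so |<v, e_j>|^2 = <v, u_j>^2 / <u_j, u_j>.
Coefficients: <v, e_1> = 0/sqrt(13), <v, e_2> = -39/sqrt(117), <v, e_3> = 0/sqrt(9).
Square and sum: Σ |<v, e_j>|^2 = 13.
Compute ||v||^2 = v·v = 17.
Deficit = 17 − 13 = 4 ≥ 0, confirming Bessel's inequality. (The deficit equals ||v − Σ <v,e_j> e_j||^2, the squared distance from v to span{e_j}.)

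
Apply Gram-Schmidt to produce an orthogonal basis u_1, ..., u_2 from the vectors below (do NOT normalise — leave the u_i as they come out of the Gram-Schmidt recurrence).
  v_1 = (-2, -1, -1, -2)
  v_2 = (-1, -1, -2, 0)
Orthogonal basis:
  u_1 = (-2, -1, -1, -2)
  u_2 = (0, -1/2, -3/2, 1)

Apply the Gram-Schmidt recurrence
  u_1 = v_1
  u_i = v_i − Σ_{j<i} ((v_i · u_j) / (u_j · u_j)) · u_j.

Step by step this gives:
  u_1 = (-2, -1, -1, -2)
  u_2 = (0, -1/2, -3/2, 1)

Orthogonality check:
  u_2 · u_1 = 0 (should be 0)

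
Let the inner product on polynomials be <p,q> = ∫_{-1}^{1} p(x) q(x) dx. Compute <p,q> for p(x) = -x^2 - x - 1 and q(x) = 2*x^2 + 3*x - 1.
<p,q> = -22/15

Expand the product: p(x)·q(x) = -2*x^4 - 5*x^3 - 4*x^2 - 2*x + 1.
∫_{-1}^{1} of each monomial x^k gives [2/(k+1) if k even, 0 if k odd]. Integrating term-by-term (or equivalently evaluating the antiderivative F(x) = -2*x^5/5 - 5*x^4/4 - 4*x^3/3 - x^2 + x at the endpoints):
  F(1) − F(−1) = -179/60 − (-91/60) = -22/15.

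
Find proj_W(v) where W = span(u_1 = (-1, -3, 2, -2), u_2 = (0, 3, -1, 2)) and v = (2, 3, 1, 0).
proj_W(v) = (2/9, 5/3, -7/9, 10/9)

Set up U = [u_1 | ... | u_2] ∈ R^(4×2). The projector onto W = col(U) is P = U (U^T U)^(-1) U^T.
Compute U^T U =
  [18, -15]
  [-15, 14],
and U^T v = (-9, 8).
Solve U^T U · c = U^T v for the coefficients: c = (-2/9, 1/3). The projection is proj_W(v) = U c.
Check: (v - proj_W(v)) · u_1 = 0  (should be 0).
Check: (v - proj_W(v)) · u_2 = 0  (should be 0).
Result: proj_W(v) = (2/9, 5/3, -7/9, 10/9).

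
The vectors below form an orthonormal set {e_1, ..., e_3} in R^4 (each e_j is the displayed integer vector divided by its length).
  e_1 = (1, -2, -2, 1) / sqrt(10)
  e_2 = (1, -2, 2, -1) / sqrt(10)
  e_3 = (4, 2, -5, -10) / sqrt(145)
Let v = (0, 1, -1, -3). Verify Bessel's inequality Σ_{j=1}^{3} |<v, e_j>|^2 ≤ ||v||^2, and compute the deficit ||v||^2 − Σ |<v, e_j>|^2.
Σ |<v, e_j>|^2 = 1514/145; ||v||^2 = 11; deficit = 81/145

Write each e_j = u_j / sqrt(<u_j, u_j>) where u_j is the displayed integer vector. Then <v, e_j> = <v, u_j> / sqrt(<u_j, u_j>), so |<v, e_j>|^2 = <v, u_j>^2 / <u_j, u_j>.
Coefficients: <v, e_1> = -3/sqrt(10), <v, e_2> = -1/sqrt(10), <v, e_3> = 37/sqrt(145).
Square and sum: Σ |<v, e_j>|^2 = 1514/145.
Compute ||v||^2 = v·v = 11.
Deficit = 11 − 1514/145 = 81/145 ≥ 0, confirming Bessel's inequality. (The deficit equals ||v − Σ <v,e_j> e_j||^2, the squared distance from v to span{e_j}.)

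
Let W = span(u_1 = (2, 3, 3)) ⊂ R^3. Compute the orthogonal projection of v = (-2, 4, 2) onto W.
proj_W(v) = (14/11, 21/11, 21/11)

Set up U = [u_1 | ... | u_1] ∈ R^(3×1). The projector onto W = col(U) is P = U (U^T U)^(-1) U^T.
Compute U^T U =
  [22],
and U^T v = (14).
Solve U^T U · c = U^T v for the coefficients: c = (7/11). The projection is proj_W(v) = U c.
Check: (v - proj_W(v)) · u_1 = 0  (should be 0).
Result: proj_W(v) = (14/11, 21/11, 21/11).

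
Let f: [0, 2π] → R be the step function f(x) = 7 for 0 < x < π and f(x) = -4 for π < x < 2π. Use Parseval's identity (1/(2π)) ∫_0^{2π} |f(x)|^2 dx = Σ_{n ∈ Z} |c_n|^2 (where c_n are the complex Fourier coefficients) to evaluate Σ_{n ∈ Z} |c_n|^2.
Σ |c_n|^2 = 65/2

Parseval equates the L^2 energy of f (normalised by 1/(2π)) with the ℓ^2 sum of its Fourier coefficients: (1/(2π)) ∫_0^{2π} |f|^2 = Σ |c_n|^2.
Compute the left side: (1/(2π)) [∫_0^π 7^2 dx + ∫_π^{2π} (-4)^2 dx] = (1/(2π)) · (49π + 16π) = (49 + 16)/2 = 65/2.
So Σ_{n ∈ Z} |c_n|^2 = 65/2.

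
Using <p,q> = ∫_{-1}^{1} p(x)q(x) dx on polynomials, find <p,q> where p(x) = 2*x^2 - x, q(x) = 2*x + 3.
<p,q> = 8/3

Expand the product: p(x)·q(x) = 4*x^3 + 4*x^2 - 3*x.
∫_{-1}^{1} of each monomial x^k gives [2/(k+1) if k even, 0 if k odd]. Integrating term-by-term (or equivalently evaluating the antiderivative F(x) = x^4 + 4*x^3/3 - 3*x^2/2 at the endpoints):
  F(1) − F(−1) = 5/6 − (-11/6) = 8/3.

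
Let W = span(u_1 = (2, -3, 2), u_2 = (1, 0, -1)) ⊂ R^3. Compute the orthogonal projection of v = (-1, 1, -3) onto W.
proj_W(v) = (-5/17, 33/17, -39/17)

Set up U = [u_1 | ... | u_2] ∈ R^(3×2). The projector onto W = col(U) is P = U (U^T U)^(-1) U^T.
Compute U^T U =
  [17, 0]
  [0, 2],
and U^T v = (-11, 2).
Solve U^T U · c = U^T v for the coefficients: c = (-11/17, 1). The projection is proj_W(v) = U c.
Check: (v - proj_W(v)) · u_1 = 0  (should be 0).
Check: (v - proj_W(v)) · u_2 = 0  (should be 0).
Result: proj_W(v) = (-5/17, 33/17, -39/17).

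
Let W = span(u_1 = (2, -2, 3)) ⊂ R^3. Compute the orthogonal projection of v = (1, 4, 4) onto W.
proj_W(v) = (12/17, -12/17, 18/17)

Set up U = [u_1 | ... | u_1] ∈ R^(3×1). The projector onto W = col(U) is P = U (U^T U)^(-1) U^T.
Compute U^T U =
  [17],
and U^T v = (6).
Solve U^T U · c = U^T v for the coefficients: c = (6/17). The projection is proj_W(v) = U c.
Check: (v - proj_W(v)) · u_1 = 0  (should be 0).
Result: proj_W(v) = (12/17, -12/17, 18/17).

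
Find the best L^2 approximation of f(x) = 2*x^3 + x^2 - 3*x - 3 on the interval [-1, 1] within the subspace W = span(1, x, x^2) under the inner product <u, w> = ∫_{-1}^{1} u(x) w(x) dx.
g(x) = x^2 - 9*x/5 - 3

The best approximation g ∈ W is the orthogonal projection of f onto W. Writing g = a_0 + a_1 x + a_2 x^2, the coefficients solve the normal equations G · a = b where
  G_{ij} = <φ_i, φ_j> and b_i = <f, φ_i>, with φ_0 = 1, φ_1 = x, φ_2 = x^2.
G =
  [2, 0, 2/3]
  [0, 2/3, 0]
  [2/3, 0, 2/5],
b = (-16/3, -6/5, -8/5).
Solving gives a_0 = -3, a_1 = -9/5, a_2 = 1, so
  g(x) = x^2 - 9*x/5 - 3.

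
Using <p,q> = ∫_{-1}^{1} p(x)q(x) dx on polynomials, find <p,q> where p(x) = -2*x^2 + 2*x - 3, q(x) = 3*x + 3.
<p,q> = -18

Expand the product: p(x)·q(x) = -6*x^3 - 3*x - 9.
∫_{-1}^{1} of each monomial x^k gives [2/(k+1) if k even, 0 if k odd]. Integrating term-by-term (or equivalently evaluating the antiderivative F(x) = -3*x^4/2 - 3*x^2/2 - 9*x at the endpoints):
  F(1) − F(−1) = -12 − (6) = -18.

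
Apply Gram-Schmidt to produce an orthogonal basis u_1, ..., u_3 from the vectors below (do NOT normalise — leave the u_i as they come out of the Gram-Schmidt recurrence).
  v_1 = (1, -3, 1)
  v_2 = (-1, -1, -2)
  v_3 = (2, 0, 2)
Orthogonal basis:
  u_1 = (1, -3, 1)
  u_2 = (-1, -1, -2)
  u_3 = (7/11, 1/11, -4/11)

Apply the Gram-Schmidt recurrence
  u_1 = v_1
  u_i = v_i − Σ_{j<i} ((v_i · u_j) / (u_j · u_j)) · u_j.

Step by step this gives:
  u_1 = (1, -3, 1)
  u_2 = (-1, -1, -2)
  u_3 = (7/11, 1/11, -4/11)

Orthogonality check:
  u_2 · u_1 = 0 (should be 0)
  u_3 · u_1 = 0 (should be 0)
  u_3 · u_2 = 0 (should be 0)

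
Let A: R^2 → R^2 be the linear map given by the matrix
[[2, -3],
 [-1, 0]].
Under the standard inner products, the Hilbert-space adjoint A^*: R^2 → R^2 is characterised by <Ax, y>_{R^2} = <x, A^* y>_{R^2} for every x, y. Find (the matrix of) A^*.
A^* = A^T =
[[2, -1],
 [-3, 0]]

For real matrices with standard dot products, the defining identity <Ax, y> = <x, A^* y> gives (Ax)^T y = x^T (A^*) y, i.e. x^T A^T y = x^T (A^*) y. Since this holds for all x, y, we must have A^* = A^T. Therefore
A^* =
[[2, -1],
 [-3, 0]].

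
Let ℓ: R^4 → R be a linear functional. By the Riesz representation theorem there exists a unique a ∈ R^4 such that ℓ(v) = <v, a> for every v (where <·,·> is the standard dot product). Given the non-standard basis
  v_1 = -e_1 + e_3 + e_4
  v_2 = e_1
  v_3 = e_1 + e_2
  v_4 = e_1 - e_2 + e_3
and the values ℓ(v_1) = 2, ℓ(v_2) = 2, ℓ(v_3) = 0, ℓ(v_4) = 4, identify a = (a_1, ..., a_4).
a = (2, -2, 0, 4)

Write a = (a_1, ..., a_4) in the standard basis. For each basis vector v_i, ℓ(v_i) = <v_i, a> is a linear equation in the a_j's. Collect the n equations into a matrix system V a = ℓ, where row i of V is v_i (expressed in the standard basis). Since V is invertible (lower-triangular with 1s on the diagonal, up to permutation), solve by back-substitution:
  V =
[[-1, 0, 1, 1],
 [1, 0, 0, 0],
 [1, 1, 0, 0],
 [1, -1, 1, 0]]
  V a = (2, 2, 0, 4)
Solving gives a = (2, -2, 0, 4).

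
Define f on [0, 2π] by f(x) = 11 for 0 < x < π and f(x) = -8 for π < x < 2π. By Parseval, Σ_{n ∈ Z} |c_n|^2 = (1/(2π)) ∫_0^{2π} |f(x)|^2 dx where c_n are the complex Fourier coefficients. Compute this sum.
Σ |c_n|^2 = 185/2

Parseval equates the L^2 energy of f (normalised by 1/(2π)) with the ℓ^2 sum of its Fourier coefficients: (1/(2π)) ∫_0^{2π} |f|^2 = Σ |c_n|^2.
Compute the left side: (1/(2π)) [∫_0^π 11^2 dx + ∫_π^{2π} (-8)^2 dx] = (1/(2π)) · (121π + 64π) = (121 + 64)/2 = 185/2.
So Σ_{n ∈ Z} |c_n|^2 = 185/2.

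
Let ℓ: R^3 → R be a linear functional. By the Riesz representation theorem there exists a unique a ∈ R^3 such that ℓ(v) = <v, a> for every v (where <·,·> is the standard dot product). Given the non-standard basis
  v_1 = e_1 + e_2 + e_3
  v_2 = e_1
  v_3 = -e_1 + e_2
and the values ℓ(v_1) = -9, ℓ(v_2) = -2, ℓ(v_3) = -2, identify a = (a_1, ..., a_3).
a = (-2, -4, -3)

Write a = (a_1, ..., a_3) in the standard basis. For each basis vector v_i, ℓ(v_i) = <v_i, a> is a linear equation in the a_j's. Collect the n equations into a matrix system V a = ℓ, where row i of V is v_i (expressed in the standard basis). Since V is invertible (lower-triangular with 1s on the diagonal, up to permutation), solve by back-substitution:
  V =
[[1, 1, 1],
 [1, 0, 0],
 [-1, 1, 0]]
  V a = (-9, -2, -2)
Solving gives a = (-2, -4, -3).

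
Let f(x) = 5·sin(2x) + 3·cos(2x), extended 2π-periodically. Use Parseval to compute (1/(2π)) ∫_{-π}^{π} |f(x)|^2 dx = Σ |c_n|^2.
Σ |c_n|^2 = 17

Expand |f|^2 and use orthogonality of {sin(nx), cos(mx)} on [-π, π]:
  ∫_{-π}^{π} sin(nx)^2 dx = π, ∫ cos(mx)^2 dx = π, and cross terms integrate to 0.
So ∫_{-π}^{π} f(x)^2 dx = 5^2 · π + 3^2 · π = (25 + 9)π.
Divide by 2π: (25 + 9)/2 = 17.
By Parseval, this equals Σ |c_n|^2.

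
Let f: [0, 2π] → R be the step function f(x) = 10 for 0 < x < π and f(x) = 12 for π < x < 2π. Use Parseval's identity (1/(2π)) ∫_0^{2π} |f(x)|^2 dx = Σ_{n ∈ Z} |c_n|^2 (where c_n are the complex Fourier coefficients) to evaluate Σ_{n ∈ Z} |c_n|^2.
Σ |c_n|^2 = 122

Parseval equates the L^2 energy of f (normalised by 1/(2π)) with the ℓ^2 sum of its Fourier coefficients: (1/(2π)) ∫_0^{2π} |f|^2 = Σ |c_n|^2.
Compute the left side: (1/(2π)) [∫_0^π 10^2 dx + ∫_π^{2π} 12^2 dx] = (1/(2π)) · (100π + 144π) = (100 + 144)/2 = 122.
So Σ_{n ∈ Z} |c_n|^2 = 122.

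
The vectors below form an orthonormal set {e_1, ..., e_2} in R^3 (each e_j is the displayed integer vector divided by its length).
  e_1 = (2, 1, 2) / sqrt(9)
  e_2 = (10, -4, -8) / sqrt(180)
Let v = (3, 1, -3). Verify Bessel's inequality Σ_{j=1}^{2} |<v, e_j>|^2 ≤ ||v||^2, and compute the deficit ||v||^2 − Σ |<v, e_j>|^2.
Σ |<v, e_j>|^2 = 14; ||v||^2 = 19; deficit = 5

Write each e_j = u_j / sqrt(<u_j, u_j>) where u_j is the displayed integer vector. Then <v, e_j> = <v, u_j> / sqrt(<u_j, u_j>), so |<v, e_j>|^2 = <v, u_j>^2 / <u_j, u_j>.
Coefficients: <v, e_1> = 1/sqrt(9), <v, e_2> = 50/sqrt(180).
Square and sum: Σ |<v, e_j>|^2 = 14.
Compute ||v||^2 = v·v = 19.
Deficit = 19 − 14 = 5 ≥ 0, confirming Bessel's inequality. (The deficit equals ||v − Σ <v,e_j> e_j||^2, the squared distance from v to span{e_j}.)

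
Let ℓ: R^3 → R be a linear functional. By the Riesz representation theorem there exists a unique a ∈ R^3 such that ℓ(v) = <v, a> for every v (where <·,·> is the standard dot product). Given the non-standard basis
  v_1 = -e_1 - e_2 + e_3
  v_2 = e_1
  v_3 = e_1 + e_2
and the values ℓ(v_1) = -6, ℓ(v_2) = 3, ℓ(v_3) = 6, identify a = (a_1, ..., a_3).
a = (3, 3, 0)

Write a = (a_1, ..., a_3) in the standard basis. For each basis vector v_i, ℓ(v_i) = <v_i, a> is a linear equation in the a_j's. Collect the n equations into a matrix system V a = ℓ, where row i of V is v_i (expressed in the standard basis). Since V is invertible (lower-triangular with 1s on the diagonal, up to permutation), solve by back-substitution:
  V =
[[-1, -1, 1],
 [1, 0, 0],
 [1, 1, 0]]
  V a = (-6, 3, 6)
Solving gives a = (3, 3, 0).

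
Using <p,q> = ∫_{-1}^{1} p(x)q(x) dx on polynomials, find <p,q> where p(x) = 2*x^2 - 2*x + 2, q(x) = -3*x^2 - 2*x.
<p,q> = -56/15

Expand the product: p(x)·q(x) = -6*x^4 + 2*x^3 - 2*x^2 - 4*x.
∫_{-1}^{1} of each monomial x^k gives [2/(k+1) if k even, 0 if k odd]. Integrating term-by-term (or equivalently evaluating the antiderivative F(x) = -6*x^5/5 + x^4/2 - 2*x^3/3 - 2*x^2 at the endpoints):
  F(1) − F(−1) = -101/30 − (11/30) = -56/15.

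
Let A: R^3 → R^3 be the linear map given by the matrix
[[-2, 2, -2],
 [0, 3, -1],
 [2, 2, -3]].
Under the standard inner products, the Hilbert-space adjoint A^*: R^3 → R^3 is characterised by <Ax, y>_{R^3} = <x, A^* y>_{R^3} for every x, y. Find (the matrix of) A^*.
A^* = A^T =
[[-2, 0, 2],
 [2, 3, 2],
 [-2, -1, -3]]

For real matrices with standard dot products, the defining identity <Ax, y> = <x, A^* y> gives (Ax)^T y = x^T (A^*) y, i.e. x^T A^T y = x^T (A^*) y. Since this holds for all x, y, we must have A^* = A^T. Therefore
A^* =
[[-2, 0, 2],
 [2, 3, 2],
 [-2, -1, -3]].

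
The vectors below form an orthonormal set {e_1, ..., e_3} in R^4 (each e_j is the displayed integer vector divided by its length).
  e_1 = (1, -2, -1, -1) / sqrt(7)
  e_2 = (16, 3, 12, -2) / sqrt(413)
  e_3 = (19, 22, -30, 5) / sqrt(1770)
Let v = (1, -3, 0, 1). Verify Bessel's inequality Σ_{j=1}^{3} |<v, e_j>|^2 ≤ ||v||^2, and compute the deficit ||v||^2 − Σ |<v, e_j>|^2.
Σ |<v, e_j>|^2 = 31/5; ||v||^2 = 11; deficit = 24/5

Write each e_j = u_j / sqrt(<u_j, u_j>) where u_j is the displayed integer vector. Then <v, e_j> = <v, u_j> / sqrt(<u_j, u_j>), so |<v, e_j>|^2 = <v, u_j>^2 / <u_j, u_j>.
Coefficients: <v, e_1> = 6/sqrt(7), <v, e_2> = 5/sqrt(413), <v, e_3> = -42/sqrt(1770).
Square and sum: Σ |<v, e_j>|^2 = 31/5.
Compute ||v||^2 = v·v = 11.
Deficit = 11 − 31/5 = 24/5 ≥ 0, confirming Bessel's inequality. (The deficit equals ||v − Σ <v,e_j> e_j||^2, the squared distance from v to span{e_j}.)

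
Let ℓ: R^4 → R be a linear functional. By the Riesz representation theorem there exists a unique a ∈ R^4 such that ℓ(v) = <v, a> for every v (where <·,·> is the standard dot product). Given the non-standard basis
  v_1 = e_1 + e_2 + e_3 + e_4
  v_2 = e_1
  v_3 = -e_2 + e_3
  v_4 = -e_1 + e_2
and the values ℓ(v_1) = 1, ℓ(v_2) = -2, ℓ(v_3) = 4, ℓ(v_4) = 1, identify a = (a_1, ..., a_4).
a = (-2, -1, 3, 1)

Write a = (a_1, ..., a_4) in the standard basis. For each basis vector v_i, ℓ(v_i) = <v_i, a> is a linear equation in the a_j's. Collect the n equations into a matrix system V a = ℓ, where row i of V is v_i (expressed in the standard basis). Since V is invertible (lower-triangular with 1s on the diagonal, up to permutation), solve by back-substitution:
  V =
[[1, 1, 1, 1],
 [1, 0, 0, 0],
 [0, -1, 1, 0],
 [-1, 1, 0, 0]]
  V a = (1, -2, 4, 1)
Solving gives a = (-2, -1, 3, 1).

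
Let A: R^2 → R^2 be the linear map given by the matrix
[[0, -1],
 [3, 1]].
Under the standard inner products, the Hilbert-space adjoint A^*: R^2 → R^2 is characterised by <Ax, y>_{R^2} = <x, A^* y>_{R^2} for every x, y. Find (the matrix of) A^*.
A^* = A^T =
[[0, 3],
 [-1, 1]]

For real matrices with standard dot products, the defining identity <Ax, y> = <x, A^* y> gives (Ax)^T y = x^T (A^*) y, i.e. x^T A^T y = x^T (A^*) y. Since this holds for all x, y, we must have A^* = A^T. Therefore
A^* =
[[0, 3],
 [-1, 1]].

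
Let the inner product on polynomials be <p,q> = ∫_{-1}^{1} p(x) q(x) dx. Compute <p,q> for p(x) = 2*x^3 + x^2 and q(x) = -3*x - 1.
<p,q> = -46/15

Expand the product: p(x)·q(x) = -6*x^4 - 5*x^3 - x^2.
∫_{-1}^{1} of each monomial x^k gives [2/(k+1) if k even, 0 if k odd]. Integrating term-by-term (or equivalently evaluating the antiderivative F(x) = -6*x^5/5 - 5*x^4/4 - x^3/3 at the endpoints):
  F(1) − F(−1) = -167/60 − (17/60) = -46/15.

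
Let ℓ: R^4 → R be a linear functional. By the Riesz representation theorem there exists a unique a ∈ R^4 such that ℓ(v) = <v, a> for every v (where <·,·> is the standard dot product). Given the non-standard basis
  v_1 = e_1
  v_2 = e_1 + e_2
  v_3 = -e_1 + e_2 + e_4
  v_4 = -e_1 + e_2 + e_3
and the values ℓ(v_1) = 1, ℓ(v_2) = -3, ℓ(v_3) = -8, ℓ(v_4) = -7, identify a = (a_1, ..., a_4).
a = (1, -4, -2, -3)

Write a = (a_1, ..., a_4) in the standard basis. For each basis vector v_i, ℓ(v_i) = <v_i, a> is a linear equation in the a_j's. Collect the n equations into a matrix system V a = ℓ, where row i of V is v_i (expressed in the standard basis). Since V is invertible (lower-triangular with 1s on the diagonal, up to permutation), solve by back-substitution:
  V =
[[1, 0, 0, 0],
 [1, 1, 0, 0],
 [-1, 1, 0, 1],
 [-1, 1, 1, 0]]
  V a = (1, -3, -8, -7)
Solving gives a = (1, -4, -2, -3).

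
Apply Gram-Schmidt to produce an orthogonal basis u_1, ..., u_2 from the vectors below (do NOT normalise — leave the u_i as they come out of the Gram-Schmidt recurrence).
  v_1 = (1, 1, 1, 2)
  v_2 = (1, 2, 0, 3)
Orthogonal basis:
  u_1 = (1, 1, 1, 2)
  u_2 = (-2/7, 5/7, -9/7, 3/7)

Apply the Gram-Schmidt recurrence
  u_1 = v_1
  u_i = v_i − Σ_{j<i} ((v_i · u_j) / (u_j · u_j)) · u_j.

Step by step this gives:
  u_1 = (1, 1, 1, 2)
  u_2 = (-2/7, 5/7, -9/7, 3/7)

Orthogonality check:
  u_2 · u_1 = 0 (should be 0)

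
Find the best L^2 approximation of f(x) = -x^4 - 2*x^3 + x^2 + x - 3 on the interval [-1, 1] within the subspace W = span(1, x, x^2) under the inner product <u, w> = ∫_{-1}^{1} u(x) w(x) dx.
g(x) = x^2/7 - x/5 - 102/35

The best approximation g ∈ W is the orthogonal projection of f onto W. Writing g = a_0 + a_1 x + a_2 x^2, the coefficients solve the normal equations G · a = b where
  G_{ij} = <φ_i, φ_j> and b_i = <f, φ_i>, with φ_0 = 1, φ_1 = x, φ_2 = x^2.
G =
  [2, 0, 2/3]
  [0, 2/3, 0]
  [2/3, 0, 2/5],
b = (-86/15, -2/15, -66/35).
Solving gives a_0 = -102/35, a_1 = -1/5, a_2 = 1/7, so
  g(x) = x^2/7 - x/5 - 102/35.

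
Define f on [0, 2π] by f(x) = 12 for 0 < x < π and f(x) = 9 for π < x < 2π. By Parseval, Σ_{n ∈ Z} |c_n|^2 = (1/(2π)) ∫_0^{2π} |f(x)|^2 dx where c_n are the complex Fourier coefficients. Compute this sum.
Σ |c_n|^2 = 225/2

Parseval equates the L^2 energy of f (normalised by 1/(2π)) with the ℓ^2 sum of its Fourier coefficients: (1/(2π)) ∫_0^{2π} |f|^2 = Σ |c_n|^2.
Compute the left side: (1/(2π)) [∫_0^π 12^2 dx + ∫_π^{2π} 9^2 dx] = (1/(2π)) · (144π + 81π) = (144 + 81)/2 = 225/2.
So Σ_{n ∈ Z} |c_n|^2 = 225/2.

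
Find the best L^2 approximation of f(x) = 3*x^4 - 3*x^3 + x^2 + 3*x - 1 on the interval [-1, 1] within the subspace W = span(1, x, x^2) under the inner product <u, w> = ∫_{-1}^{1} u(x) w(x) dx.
g(x) = 25*x^2/7 + 6*x/5 - 44/35

The best approximation g ∈ W is the orthogonal projection of f onto W. Writing g = a_0 + a_1 x + a_2 x^2, the coefficients solve the normal equations G · a = b where
  G_{ij} = <φ_i, φ_j> and b_i = <f, φ_i>, with φ_0 = 1, φ_1 = x, φ_2 = x^2.
G =
  [2, 0, 2/3]
  [0, 2/3, 0]
  [2/3, 0, 2/5],
b = (-2/15, 4/5, 62/105).
Solving gives a_0 = -44/35, a_1 = 6/5, a_2 = 25/7, so
  g(x) = 25*x^2/7 + 6*x/5 - 44/35.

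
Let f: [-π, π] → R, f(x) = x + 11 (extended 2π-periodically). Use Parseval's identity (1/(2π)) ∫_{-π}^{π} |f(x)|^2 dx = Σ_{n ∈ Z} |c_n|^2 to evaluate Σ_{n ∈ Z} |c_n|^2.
Σ |c_n|^2 = π^2/3 + 121

Expand and integrate term by term over [-π, π]:
  ∫ (x)^2 dx = 1·(2π^3/3); ∫ 2·1·(11)·x dx = 0 (odd integrand); ∫ 11^2 dx = 121·2π.
So (1/(2π)) ∫_{-π}^{π} (x + 11)^2 dx = 1π^2/3 + 121 = π^2/3 + 121.
Parseval ⇒ Σ |c_n|^2 = π^2/3 + 121.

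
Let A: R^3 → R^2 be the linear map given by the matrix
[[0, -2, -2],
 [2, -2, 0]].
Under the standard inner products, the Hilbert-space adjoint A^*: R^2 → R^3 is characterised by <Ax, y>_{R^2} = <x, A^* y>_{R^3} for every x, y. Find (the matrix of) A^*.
A^* = A^T =
[[0, 2],
 [-2, -2],
 [-2, 0]]

For real matrices with standard dot products, the defining identity <Ax, y> = <x, A^* y> gives (Ax)^T y = x^T (A^*) y, i.e. x^T A^T y = x^T (A^*) y. Since this holds for all x, y, we must have A^* = A^T. Therefore
A^* =
[[0, 2],
 [-2, -2],
 [-2, 0]].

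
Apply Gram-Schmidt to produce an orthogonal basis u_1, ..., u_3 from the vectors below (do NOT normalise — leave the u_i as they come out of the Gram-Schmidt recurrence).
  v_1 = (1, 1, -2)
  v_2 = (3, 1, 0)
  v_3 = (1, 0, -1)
Orthogonal basis:
  u_1 = (1, 1, -2)
  u_2 = (7/3, 1/3, 4/3)
  u_3 = (2/11, -6/11, -2/11)

Apply the Gram-Schmidt recurrence
  u_1 = v_1
  u_i = v_i − Σ_{j<i} ((v_i · u_j) / (u_j · u_j)) · u_j.

Step by step this gives:
  u_1 = (1, 1, -2)
  u_2 = (7/3, 1/3, 4/3)
  u_3 = (2/11, -6/11, -2/11)

Orthogonality check:
  u_2 · u_1 = 0 (should be 0)
  u_3 · u_1 = 0 (should be 0)
  u_3 · u_2 = 0 (should be 0)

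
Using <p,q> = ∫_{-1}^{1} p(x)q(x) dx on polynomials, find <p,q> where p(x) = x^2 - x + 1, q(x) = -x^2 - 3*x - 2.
<p,q> = -22/5

Expand the product: p(x)·q(x) = -x^4 - 2*x^3 - x - 2.
∫_{-1}^{1} of each monomial x^k gives [2/(k+1) if k even, 0 if k odd]. Integrating term-by-term (or equivalently evaluating the antiderivative F(x) = -x^5/5 - x^4/2 - x^2/2 - 2*x at the endpoints):
  F(1) − F(−1) = -16/5 − (6/5) = -22/5.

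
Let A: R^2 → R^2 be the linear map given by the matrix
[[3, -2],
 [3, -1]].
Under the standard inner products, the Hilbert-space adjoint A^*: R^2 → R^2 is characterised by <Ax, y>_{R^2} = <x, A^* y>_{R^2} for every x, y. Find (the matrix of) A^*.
A^* = A^T =
[[3, 3],
 [-2, -1]]

For real matrices with standard dot products, the defining identity <Ax, y> = <x, A^* y> gives (Ax)^T y = x^T (A^*) y, i.e. x^T A^T y = x^T (A^*) y. Since this holds for all x, y, we must have A^* = A^T. Therefore
A^* =
[[3, 3],
 [-2, -1]].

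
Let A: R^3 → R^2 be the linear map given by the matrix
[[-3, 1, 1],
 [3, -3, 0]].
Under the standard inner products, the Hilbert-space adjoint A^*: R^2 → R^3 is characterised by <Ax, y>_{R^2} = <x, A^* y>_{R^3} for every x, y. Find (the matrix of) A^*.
A^* = A^T =
[[-3, 3],
 [1, -3],
 [1, 0]]

For real matrices with standard dot products, the defining identity <Ax, y> = <x, A^* y> gives (Ax)^T y = x^T (A^*) y, i.e. x^T A^T y = x^T (A^*) y. Since this holds for all x, y, we must have A^* = A^T. Therefore
A^* =
[[-3, 3],
 [1, -3],
 [1, 0]].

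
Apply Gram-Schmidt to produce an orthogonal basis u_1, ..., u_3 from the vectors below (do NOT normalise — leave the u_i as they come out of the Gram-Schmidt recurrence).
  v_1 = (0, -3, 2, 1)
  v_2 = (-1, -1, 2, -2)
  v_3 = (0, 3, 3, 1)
Orthogonal basis:
  u_1 = (0, -3, 2, 1)
  u_2 = (-1, 1/14, 9/7, -33/14)
  u_3 = (24/115, 294/115, 347/115, 188/115)

Apply the Gram-Schmidt recurrence
  u_1 = v_1
  u_i = v_i − Σ_{j<i} ((v_i · u_j) / (u_j · u_j)) · u_j.

Step by step this gives:
  u_1 = (0, -3, 2, 1)
  u_2 = (-1, 1/14, 9/7, -33/14)
  u_3 = (24/115, 294/115, 347/115, 188/115)

Orthogonality check:
  u_2 · u_1 = 0 (should be 0)
  u_3 · u_1 = 0 (should be 0)
  u_3 · u_2 = 0 (should be 0)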